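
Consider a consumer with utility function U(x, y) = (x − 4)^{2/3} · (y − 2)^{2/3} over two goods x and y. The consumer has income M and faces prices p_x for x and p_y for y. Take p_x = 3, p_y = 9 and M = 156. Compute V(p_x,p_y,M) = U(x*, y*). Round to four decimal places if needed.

V = 27.8534

MRS = (y−2)/(x−4). Tangency with p_x/p_y gives y−2 = (p_x/p_y)·(x−4).
Substituting into the budget: x* = 4 + 0.5·(M − 4·p_x − 2·p_y)/p_x, and y* = 2 + 0.5·(…)/p_y.
Discretionary income = 156 − 4·3 − 2·9 = 126; x* = 4 + 0.5·126/3 = 25; y* = 2 + 0.5·126/9 = 9.
Utility at the optimum: U(25, 9) = 27.8534.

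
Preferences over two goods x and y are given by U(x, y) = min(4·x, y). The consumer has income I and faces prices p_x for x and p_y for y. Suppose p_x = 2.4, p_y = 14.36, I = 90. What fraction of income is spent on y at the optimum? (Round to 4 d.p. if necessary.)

share on y = 0.9599

Demand: x*(p_x,p_y,I) = I/(p_x + 4·p_y), y* = 4·I/(p_x + 4·p_y).
Here 2.4 + 4·14.36 = 59.84, giving x* = 1.504 and y* = 6.016.
Expenditure on y: 14.36·6.016 = 86.3904; share = 0.9599.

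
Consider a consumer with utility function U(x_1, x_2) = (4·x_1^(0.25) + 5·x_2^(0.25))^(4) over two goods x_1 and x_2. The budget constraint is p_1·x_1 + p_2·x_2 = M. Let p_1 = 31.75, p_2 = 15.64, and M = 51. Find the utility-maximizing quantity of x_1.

MRS = MU_x_1/MU_x_2 = (4/5)·(x_2/x_1)^(0.75). Set equal to p_1/p_2.
Solve for the ratio: x_2/x_1 = [(5/4)·p_1/p_2]^(4/3).
With the ratio pinned down, the budget gives x_1* = M/(p_1 + p_2·(x_2/x_1)) and x_2* = (x_2/x_1)·x_1*.
Numerically x_2/x_1 = 3.461168, so x_1* = 51/(31.75 + 15.64·3.461168) = 0.5938.

x_1* = 0.5938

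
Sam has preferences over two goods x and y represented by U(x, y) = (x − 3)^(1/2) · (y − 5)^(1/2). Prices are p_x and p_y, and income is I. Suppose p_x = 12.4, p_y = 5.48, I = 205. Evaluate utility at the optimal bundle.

Let x' = x−3, y' = y−5. MRS = y'/x' = p_x/p_y.
After buying the subsistence bundle (3, 5), a share 0.5 of the remaining income goes to x: x* = 3 + 0.5·(I − 3p_x − 5p_y)/p_x.
Discretionary income = 205 − 3·12.4 − 5·5.48 = 140.4; x* = 3 + 0.5·140.4/12.4 = 8.6613; y* = 5 + 0.5·140.4/5.48 = 17.8102.
Utility at the optimum: U(8.6613, 17.8102) = 8.516.

V = 8.516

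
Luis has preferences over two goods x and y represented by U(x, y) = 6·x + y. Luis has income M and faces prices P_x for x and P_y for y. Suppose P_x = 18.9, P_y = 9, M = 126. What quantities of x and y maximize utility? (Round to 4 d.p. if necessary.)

x* = 6.6667, y* = 0

Linear utility — the consumer picks whichever good has higher MU/price: 6/18.9 = 0.3175 vs 1/9 = 0.1111.
x gives more utility per dollar, so spend all income on x: x* = M/P_x, y* = 0.
Numerically: x* = 6.6667, y* = 0.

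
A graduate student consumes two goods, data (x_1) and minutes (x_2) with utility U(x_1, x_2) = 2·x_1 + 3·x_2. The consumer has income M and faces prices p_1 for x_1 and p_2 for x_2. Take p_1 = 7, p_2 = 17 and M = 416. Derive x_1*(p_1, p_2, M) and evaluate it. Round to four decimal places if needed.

x_1* = 59.4286

Perfect substitutes: compare marginal utility per dollar. 2/p_1 vs 3/p_2 → 0.2857 vs 0.1765.
x_1 gives more utility per dollar, so spend all income on x_1: x_1* = M/p_1, x_2* = 0.
Numerically: x_1* = 59.4286, x_2* = 0.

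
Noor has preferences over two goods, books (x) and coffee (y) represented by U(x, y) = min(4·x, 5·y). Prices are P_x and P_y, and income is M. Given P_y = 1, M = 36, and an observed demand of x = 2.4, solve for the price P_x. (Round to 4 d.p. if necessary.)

With perfect complements, no substitution: consume in ratio x:y = 5:4.
Budget: P_x·x + P_y·(4/5)·x = M, so (5·P_x + 4·P_y)·x = 5·M.
Demand: x*(P_x,P_y,M) = 5·M/(5·P_x + 4·P_y), y* = 4·M/(5·P_x + 4·P_y).
Set x* = 2.4 in the demand function and solve for P_x: P_x = 14.2.

P_x = 14.2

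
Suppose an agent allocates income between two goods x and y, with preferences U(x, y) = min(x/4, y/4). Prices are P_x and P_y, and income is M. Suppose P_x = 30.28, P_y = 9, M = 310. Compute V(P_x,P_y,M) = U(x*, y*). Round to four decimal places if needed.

Leontief preferences: the optimum is at the kink where x/4 = y/4, i.e. y = x.
Budget: P_x·x + P_y·x = M, so (4·P_x + 4·P_y)·x = 4·M.
Demand: x*(P_x,P_y,M) = 4·M/(4·P_x + 4·P_y), y* = 4·M/(4·P_x + 4·P_y).
Here 4·30.28 + 4·9 = 157.12, giving x* = 7.8921 and y* = 7.8921.
Utility at the optimum: U(7.8921, 7.8921) = 1.973.

V = 1.973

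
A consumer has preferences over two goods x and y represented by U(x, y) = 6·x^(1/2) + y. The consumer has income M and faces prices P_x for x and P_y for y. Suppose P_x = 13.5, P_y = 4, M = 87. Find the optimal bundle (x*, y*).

Set MRS = P_x/P_y: 3·x^(−1/2) = P_x/P_y.
Solve: √x = 3·P_y/P_x, so x*(P_x,P_y) = (3·P_y/P_x)², and y* = (M − P_x·x*)/P_y.
Plugging in: x* = (3·4/13.5)² = 0.7901, y* = 19.0833.

x* = 0.7901, y* = 19.0833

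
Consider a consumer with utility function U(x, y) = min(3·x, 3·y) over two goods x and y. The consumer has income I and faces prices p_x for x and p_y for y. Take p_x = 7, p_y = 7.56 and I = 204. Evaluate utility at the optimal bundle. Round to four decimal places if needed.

With perfect complements, no substitution: consume in ratio x:y = 3:3.
Budget: p_x·x + p_y·x = I, so (3·p_x + 3·p_y)·x = 3·I.
Demand: x*(p_x,p_y,I) = 3·I/(3·p_x + 3·p_y), y* = 3·I/(3·p_x + 3·p_y).
Here 3·7 + 3·7.56 = 43.68, giving x* = 14.011 and y* = 14.011.
Utility at the optimum: U(14.011, 14.011) = 42.033.

V = 42.033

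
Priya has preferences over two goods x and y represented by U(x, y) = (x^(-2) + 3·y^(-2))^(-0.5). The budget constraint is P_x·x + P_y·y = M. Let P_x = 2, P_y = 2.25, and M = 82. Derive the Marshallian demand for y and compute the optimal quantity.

From the CES first-order condition, (1/3)·(y/x)^(3) = P_x/P_y.
Hence y/x = (3·P_x/P_y)^(1/(3)), i.e. raised to the 1/3 power.
With the ratio pinned down, the budget gives x* = M/(P_x + P_y·(y/x)) and y* = (y/x)·x*.
Numerically y/x = 1.386723, so x* = 82/(2 + 2.25·1.386723) = 16.0152 and y* = 1.386723·16.0152 = 22.2087.

y* = 22.2087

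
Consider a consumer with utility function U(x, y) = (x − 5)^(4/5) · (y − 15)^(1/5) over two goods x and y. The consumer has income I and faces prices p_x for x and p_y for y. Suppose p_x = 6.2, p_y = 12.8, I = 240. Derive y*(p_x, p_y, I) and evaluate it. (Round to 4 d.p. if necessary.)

Let x' = x−5, y' = y−15. MRS = 4·y'/x' = p_x/p_y.
After buying the subsistence bundle (5, 15), a share 0.8 of the remaining income goes to x: x* = 5 + 0.8·(I − 5p_x − 15p_y)/p_x.
Discretionary income = 240 − 5·6.2 − 15·12.8 = 17; y* = 15 + 0.2·17/12.8 = 15.2656.

y* = 15.2656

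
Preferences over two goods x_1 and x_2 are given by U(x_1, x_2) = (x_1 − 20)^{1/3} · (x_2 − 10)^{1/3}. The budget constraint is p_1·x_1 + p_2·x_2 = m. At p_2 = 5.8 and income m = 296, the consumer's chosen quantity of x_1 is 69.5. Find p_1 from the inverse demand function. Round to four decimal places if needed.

This is Cobb-Douglas in (x_1−20, x_2−10): tangency gives 1/3·p_2·(x_2−10) = 1/3·p_1·(x_1−20).
After buying the subsistence bundle (20, 10), a share 0.5 of the remaining income goes to x_1: x_1* = 20 + 0.5·(m − 20p_1 − 10p_2)/p_1.
Set x_1* = 69.5 in the demand function and solve for p_1: p_1 = 2.

p_1 = 2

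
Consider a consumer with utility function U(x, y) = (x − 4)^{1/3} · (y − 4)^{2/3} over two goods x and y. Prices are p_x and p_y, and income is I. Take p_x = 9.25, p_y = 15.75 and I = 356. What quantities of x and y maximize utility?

x* = 13.2252, y* = 14.836

Let x' = x−4, y' = y−4. MRS = (1/2)·y'/x' = p_x/p_y.
Substituting into the budget: x* = 4 + 1/3·(I − 4·p_x − 4·p_y)/p_x, and y* = 4 + 2/3·(…)/p_y.
Discretionary income = 356 − 4·9.25 − 4·15.75 = 256; x* = 4 + 1/3·256/9.25 = 13.2252; y* = 4 + 2/3·256/15.75 = 14.836.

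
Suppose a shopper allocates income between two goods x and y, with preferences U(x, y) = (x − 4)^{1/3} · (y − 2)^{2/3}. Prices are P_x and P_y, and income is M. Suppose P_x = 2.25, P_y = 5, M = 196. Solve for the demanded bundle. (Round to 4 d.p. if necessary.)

x* = 30.2222, y* = 25.6

MRS = (1/2)·(y−2)/(x−4). Tangency with P_x/P_y gives y−2 = 2·(P_x/P_y)·(x−4).
After buying the subsistence bundle (4, 2), a share 1/3 of the remaining income goes to x: x* = 4 + 1/3·(M − 4P_x − 2P_y)/P_x.
Discretionary income = 196 − 4·2.25 − 2·5 = 177; x* = 4 + 1/3·177/2.25 = 30.2222; y* = 2 + 2/3·177/5 = 25.6.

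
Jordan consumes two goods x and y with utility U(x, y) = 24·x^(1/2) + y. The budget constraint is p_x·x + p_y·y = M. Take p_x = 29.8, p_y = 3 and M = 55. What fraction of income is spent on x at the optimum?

Set MRS = p_x/p_y: 12·x^(−1/2) = p_x/p_y.
Thus x* = (12·p_y/p_x)² — independent of M — with the rest of income spent on y.
Plugging in: x* = (12·3/29.8)² = 1.4594, y* = 3.8367.
Expenditure on x: 29.8·1.4594 = 43.4899; share = 0.7907.

share on x = 0.7907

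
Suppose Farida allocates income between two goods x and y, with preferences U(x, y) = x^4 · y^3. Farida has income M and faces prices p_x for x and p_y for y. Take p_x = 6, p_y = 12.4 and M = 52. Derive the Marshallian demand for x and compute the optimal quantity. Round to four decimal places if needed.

MU_x/MU_y = (4·y)/(3·x); tangency sets this equal to p_x/p_y.
So 4·p_y·y = 3·p_x·x; combined with the budget, a share 4/7 of income goes to x.
Demand: x*(p_x,p_y,M) = 4/7·M/p_x and y* = 3/7·M/p_y.
At p_x=6, p_y=12.4, M=52: x* = 4/7·52/6 = 4.9524.

x* = 4.9524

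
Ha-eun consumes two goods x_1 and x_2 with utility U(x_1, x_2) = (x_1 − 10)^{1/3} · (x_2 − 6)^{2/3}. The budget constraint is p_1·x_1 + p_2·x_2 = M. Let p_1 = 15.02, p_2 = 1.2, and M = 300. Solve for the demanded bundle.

x_1* = 13.1647, x_2* = 85.2222

This is Cobb-Douglas in (x_1−10, x_2−6): tangency gives 1/3·p_2·(x_2−6) = 2/3·p_1·(x_1−10).
Substituting into the budget: x_1* = 10 + 1/3·(M − 10·p_1 − 6·p_2)/p_1, and x_2* = 6 + 2/3·(…)/p_2.
Discretionary income = 300 − 10·15.02 − 6·1.2 = 142.6; x_1* = 10 + 1/3·142.6/15.02 = 13.1647; x_2* = 6 + 2/3·142.6/1.2 = 85.2222.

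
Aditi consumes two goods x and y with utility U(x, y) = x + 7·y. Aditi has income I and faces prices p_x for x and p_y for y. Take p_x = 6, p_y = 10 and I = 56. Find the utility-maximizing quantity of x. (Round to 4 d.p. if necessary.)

Linear utility — the consumer picks whichever good has higher MU/price: 1/6 = 0.1667 vs 7/10 = 0.7.
y gives more utility per dollar, so spend all income on y: y* = I/p_y, x* = 0.
Numerically: x* = 0, y* = 5.6.

x* = 0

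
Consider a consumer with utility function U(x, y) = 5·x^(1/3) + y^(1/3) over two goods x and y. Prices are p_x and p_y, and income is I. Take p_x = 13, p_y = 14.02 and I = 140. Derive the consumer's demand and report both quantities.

x* = 9.9153, y* = 0.7918

MU_x ∝ 5·x^(-2/3), MU_y ∝ y^(-2/3), so MRS = 5·(y/x)^(2/3) = p_x/p_y.
Solve for the ratio: y/x = [(1/5)·p_x/p_y]^(1.5).
With the ratio pinned down, the budget gives x* = I/(p_x + p_y·(y/x)) and y* = (y/x)·x*.
Numerically y/x = 0.079862, so x* = 140/(13 + 14.02·0.079862) = 9.9153 and y* = 0.079862·9.9153 = 0.7918.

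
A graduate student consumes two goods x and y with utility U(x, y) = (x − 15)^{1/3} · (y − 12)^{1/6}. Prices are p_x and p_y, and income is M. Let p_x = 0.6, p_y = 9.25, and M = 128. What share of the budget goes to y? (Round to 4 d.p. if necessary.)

share on y = 0.888

Let x' = x−15, y' = y−12. MRS = 2·y'/x' = p_x/p_y.
Substituting into the budget: x* = 15 + 2/3·(M − 15·p_x − 12·p_y)/p_x, and y* = 12 + 1/3·(…)/p_y.
Discretionary income = 128 − 15·0.6 − 12·9.25 = 8; x* = 15 + 2/3·8/0.6 = 23.8889; y* = 12 + 1/3·8/9.25 = 12.2883.
Expenditure on y: 9.25·12.2883 = 113.6667; share = 0.888.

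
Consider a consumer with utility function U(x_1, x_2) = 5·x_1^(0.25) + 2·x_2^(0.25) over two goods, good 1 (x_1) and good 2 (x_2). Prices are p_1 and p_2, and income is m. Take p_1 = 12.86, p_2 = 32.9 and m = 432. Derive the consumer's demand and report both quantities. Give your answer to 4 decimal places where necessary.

MU_x_1 ∝ 5·x_1^(-0.75), MU_x_2 ∝ 2·x_2^(-0.75), so MRS = (5/2)·(x_2/x_1)^(0.75) = p_1/p_2.
Hence x_2/x_1 = ((2/5)·p_1/p_2)^(1/(0.75)), i.e. raised to the 4/3 power.
Substitute x_2 = (x_2/x_1)·x_1 into the budget: x_1* = m/(p_1 + p_2·(x_2/x_1)).
Numerically x_2/x_1 = 0.084231, so x_1* = 432/(12.86 + 32.9·0.084231) = 27.637 and x_2* = 0.084231·27.637 = 2.3279.

x_1* = 27.637, x_2* = 2.3279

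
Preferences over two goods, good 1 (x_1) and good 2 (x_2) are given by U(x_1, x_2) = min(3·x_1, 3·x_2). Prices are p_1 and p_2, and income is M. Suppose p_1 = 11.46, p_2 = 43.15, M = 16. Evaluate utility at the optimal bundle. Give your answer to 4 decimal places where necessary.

V = 0.879

With perfect complements, no substitution: consume in ratio x_1:x_2 = 3:3.
Budget: p_1·x_1 + p_2·x_1 = M, so (3·p_1 + 3·p_2)·x_1 = 3·M.
Demand: x_1*(p_1,p_2,M) = 3·M/(3·p_1 + 3·p_2), x_2* = 3·M/(3·p_1 + 3·p_2).
Here 3·11.46 + 3·43.15 = 163.83, giving x_1* = 0.293 and x_2* = 0.293.
Utility at the optimum: U(0.293, 0.293) = 0.879.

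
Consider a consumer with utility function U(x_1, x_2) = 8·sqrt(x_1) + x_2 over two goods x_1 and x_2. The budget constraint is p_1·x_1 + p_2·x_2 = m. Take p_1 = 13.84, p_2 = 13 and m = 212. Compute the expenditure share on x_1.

Utility is quasi-linear in x_2; the FOC for x_1 is 4/√x_1 = p_1/p_2.
Solve: √x_1 = 4·p_2/p_1, so x_1*(p_1,p_2) = (4·p_2/p_1)², and x_2* = (m − p_1·x_1*)/p_2.
Plugging in: x_1* = (4·13/13.84)² = 14.1167, x_2* = 1.2788.
Expenditure on x_1: 13.84·14.1167 = 195.3757; share = 0.9216.

share on x_1 = 0.9216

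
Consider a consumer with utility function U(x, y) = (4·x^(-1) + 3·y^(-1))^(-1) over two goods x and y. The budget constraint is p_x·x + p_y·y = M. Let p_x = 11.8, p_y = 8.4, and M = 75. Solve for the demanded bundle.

x* = 3.6725, y* = 3.7696

MU_x ∝ 4·x^(-2), MU_y ∝ 3·y^(-2), so MRS = (4/3)·(y/x)^(2) = p_x/p_y.
Solve for the ratio: y/x = [(3/4)·p_x/p_y]^(0.5).
With the ratio pinned down, the budget gives x* = M/(p_x + p_y·(y/x)) and y* = (y/x)·x*.
Numerically y/x = 1.026436, so x* = 75/(11.8 + 8.4·1.026436) = 3.6725 and y* = 1.026436·3.6725 = 3.7696.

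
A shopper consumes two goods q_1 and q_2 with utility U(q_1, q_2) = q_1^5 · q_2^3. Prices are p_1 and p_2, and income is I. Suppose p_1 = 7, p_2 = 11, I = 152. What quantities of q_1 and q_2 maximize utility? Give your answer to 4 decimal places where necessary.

At p_1=7, p_2=11, I=152: q_1* = 0.625·152/7 = 13.5714, q_2* = 5.1818.

q_1* = 13.5714, q_2* = 5.1818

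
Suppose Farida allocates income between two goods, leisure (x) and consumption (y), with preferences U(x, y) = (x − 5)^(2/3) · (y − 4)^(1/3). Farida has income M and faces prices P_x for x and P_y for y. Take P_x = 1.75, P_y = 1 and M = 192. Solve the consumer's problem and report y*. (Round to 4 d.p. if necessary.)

y* = 63.75

Let x' = x−5, y' = y−4. MRS = 2·y'/x' = P_x/P_y.
Substituting into the budget: x* = 5 + 2/3·(M − 5·P_x − 4·P_y)/P_x, and y* = 4 + 1/3·(…)/P_y.
Discretionary income = 192 − 5·1.75 − 4·1 = 179.25; y* = 4 + 1/3·179.25/1 = 63.75.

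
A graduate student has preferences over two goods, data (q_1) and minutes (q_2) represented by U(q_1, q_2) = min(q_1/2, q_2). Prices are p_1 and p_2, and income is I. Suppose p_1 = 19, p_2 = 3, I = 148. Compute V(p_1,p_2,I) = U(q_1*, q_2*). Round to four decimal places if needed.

Leontief preferences: the optimum is at the kink where q_1/2 = q_2/1, i.e. q_2 = (1/2)·q_1.
Budget: p_1·q_1 + p_2·(1/2)·q_1 = I, so (2·p_1 + p_2)·q_1 = 2·I.
Demand: q_1*(p_1,p_2,I) = 2·I/(2·p_1 + p_2), q_2* = I/(2·p_1 + p_2).
Here 2·19 + 3 = 41, giving q_1* = 7.2195 and q_2* = 3.6098.
Utility at the optimum: U(7.2195, 3.6098) = 3.6098.

V = 3.6098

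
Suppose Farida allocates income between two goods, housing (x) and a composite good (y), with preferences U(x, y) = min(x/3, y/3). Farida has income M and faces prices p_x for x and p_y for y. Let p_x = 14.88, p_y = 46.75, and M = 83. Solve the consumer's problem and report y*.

Leontief preferences: the optimum is at the kink where x/3 = y/3, i.e. y = x.
Budget: p_x·x + p_y·x = M, so (3·p_x + 3·p_y)·x = 3·M.
Demand: x*(p_x,p_y,M) = 3·M/(3·p_x + 3·p_y), y* = 3·M/(3·p_x + 3·p_y).
Here 3·14.88 + 3·46.75 = 184.89, giving y* = 1.3467.

y* = 1.3467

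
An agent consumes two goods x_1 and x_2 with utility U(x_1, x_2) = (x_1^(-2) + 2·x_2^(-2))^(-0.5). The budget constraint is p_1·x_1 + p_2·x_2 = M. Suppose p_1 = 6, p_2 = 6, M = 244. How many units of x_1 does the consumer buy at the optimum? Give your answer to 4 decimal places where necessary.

x_1* = 17.9947

MRS = MU_x_1/MU_x_2 = (1/2)·(x_2/x_1)^(3). Set equal to p_1/p_2.
Solve for the ratio: x_2/x_1 = [2·p_1/p_2]^(1/3).
Substitute x_2 = (x_2/x_1)·x_1 into the budget: x_1* = M/(p_1 + p_2·(x_2/x_1)).
Numerically x_2/x_1 = 1.259921, so x_1* = 244/(6 + 6·1.259921) = 17.9947.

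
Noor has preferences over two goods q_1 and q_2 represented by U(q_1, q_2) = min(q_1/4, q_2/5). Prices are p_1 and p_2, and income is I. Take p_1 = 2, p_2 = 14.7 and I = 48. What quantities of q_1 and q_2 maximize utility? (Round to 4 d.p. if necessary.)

q_1* = 2.3558, q_2* = 2.9448

With perfect complements, no substitution: consume in ratio q_1:q_2 = 4:5.
Budget: p_1·q_1 + p_2·(5/4)·q_1 = I, so (4·p_1 + 5·p_2)·q_1 = 4·I.
Demand: q_1*(p_1,p_2,I) = 4·I/(4·p_1 + 5·p_2), q_2* = 5·I/(4·p_1 + 5·p_2).
Here 4·2 + 5·14.7 = 81.5, giving q_1* = 2.3558 and q_2* = 2.9448.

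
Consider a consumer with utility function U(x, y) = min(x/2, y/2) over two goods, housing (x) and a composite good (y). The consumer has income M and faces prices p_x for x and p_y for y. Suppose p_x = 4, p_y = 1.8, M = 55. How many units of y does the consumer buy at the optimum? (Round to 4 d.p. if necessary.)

y* = 9.4828

With perfect complements, no substitution: consume in ratio x:y = 2:2.
Budget: p_x·x + p_y·x = M, so (2·p_x + 2·p_y)·x = 2·M.
Demand: x*(p_x,p_y,M) = 2·M/(2·p_x + 2·p_y), y* = 2·M/(2·p_x + 2·p_y).
Here 2·4 + 2·1.8 = 11.6, giving y* = 9.4828.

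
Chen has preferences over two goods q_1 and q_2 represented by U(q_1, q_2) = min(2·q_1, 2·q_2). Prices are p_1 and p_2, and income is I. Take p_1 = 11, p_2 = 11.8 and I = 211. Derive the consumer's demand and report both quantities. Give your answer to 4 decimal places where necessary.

q_1* = 9.2544, q_2* = 9.2544

Leontief preferences: the optimum is at the kink where q_1/2 = q_2/2, i.e. q_2 = q_1.
Budget: p_1·q_1 + p_2·q_1 = I, so (2·p_1 + 2·p_2)·q_1 = 2·I.
Demand: q_1*(p_1,p_2,I) = 2·I/(2·p_1 + 2·p_2), q_2* = 2·I/(2·p_1 + 2·p_2).
Here 2·11 + 2·11.8 = 45.6, giving q_1* = 9.2544 and q_2* = 9.2544.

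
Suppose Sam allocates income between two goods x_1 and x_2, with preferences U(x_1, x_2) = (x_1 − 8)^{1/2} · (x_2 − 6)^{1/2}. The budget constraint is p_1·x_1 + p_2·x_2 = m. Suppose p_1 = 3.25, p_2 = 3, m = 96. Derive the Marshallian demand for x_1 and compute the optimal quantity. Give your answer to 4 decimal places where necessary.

x_1* = 16

Discretionary income = 96 − 8·3.25 − 6·3 = 52; x_1* = 8 + 0.5·52/3.25 = 16.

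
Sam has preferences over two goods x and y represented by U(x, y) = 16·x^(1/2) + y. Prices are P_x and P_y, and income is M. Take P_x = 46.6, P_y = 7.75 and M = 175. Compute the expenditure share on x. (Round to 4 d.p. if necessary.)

Utility is quasi-linear in y; the FOC for x is 8/√x = P_x/P_y.
Thus x* = (8·P_y/P_x)² — independent of M — with the rest of income spent on y.
Plugging in: x* = (8·7.75/46.6)² = 1.7702, y* = 11.9369.
Expenditure on x: 46.6·1.7702 = 82.4893; share = 0.4714.

share on x = 0.4714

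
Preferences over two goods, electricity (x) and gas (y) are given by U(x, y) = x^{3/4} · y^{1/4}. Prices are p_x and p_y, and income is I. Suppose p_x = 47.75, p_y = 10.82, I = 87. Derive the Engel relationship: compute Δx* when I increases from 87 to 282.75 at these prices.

The MRS is 3·y/x. Set MRS = p_x/p_y.
So 0.75·p_y·y = 0.25·p_x·x; combined with the budget, a share 0.75 of income goes to x.
Demand: x*(p_x,p_y,I) = 0.75·I/p_x and y* = 0.25·I/p_y.
At p_x=47.75, p_y=10.82, I=87: x* = 0.75·87/47.75 = 1.3665.
At I' = 282.75: x* = 4.4411. Change: 4.4411 − 1.3665 = 3.0746.

Δx* = 3.0746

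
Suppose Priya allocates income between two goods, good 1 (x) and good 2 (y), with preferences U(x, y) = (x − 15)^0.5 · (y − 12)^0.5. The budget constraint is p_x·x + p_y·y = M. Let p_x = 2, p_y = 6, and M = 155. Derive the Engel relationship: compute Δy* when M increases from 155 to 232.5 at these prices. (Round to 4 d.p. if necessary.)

Δy* = 6.4583

MRS = (y−12)/(x−15). Tangency with p_x/p_y gives y−12 = (p_x/p_y)·(x−15).
Substituting into the budget: x* = 15 + 0.5·(M − 15·p_x − 12·p_y)/p_x, and y* = 12 + 0.5·(…)/p_y.
Discretionary income = 155 − 15·2 − 12·6 = 53; y* = 12 + 0.5·53/6 = 16.4167.
At M' = 232.5: y* = 22.875. Change: 22.875 − 16.4167 = 6.4583.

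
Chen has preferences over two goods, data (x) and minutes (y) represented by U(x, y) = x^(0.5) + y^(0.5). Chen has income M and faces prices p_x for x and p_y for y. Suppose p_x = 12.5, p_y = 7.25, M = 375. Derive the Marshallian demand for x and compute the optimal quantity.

x* = 11.0127

Substitute y = (y/x)·x into the budget: x* = M/(p_x + p_y·(y/x)).
Numerically y/x = 2.972652, so x* = 375/(12.5 + 7.25·2.972652) = 11.0127.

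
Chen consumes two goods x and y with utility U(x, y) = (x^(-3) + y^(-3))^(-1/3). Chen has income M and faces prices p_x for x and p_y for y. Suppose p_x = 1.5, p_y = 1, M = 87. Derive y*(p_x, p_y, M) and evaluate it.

MRS = MU_x/MU_y = (y/x)^(4). Set equal to p_x/p_y.
Hence y/x = (p_x/p_y)^(1/(4)), i.e. raised to the 0.25 power.
Substitute y = (y/x)·x into the budget: x* = M/(p_x + p_y·(y/x)).
Numerically y/x = 1.106682, so x* = 87/(1.5 + 1·1.106682) = 33.3758 and y* = 1.106682·33.3758 = 36.9364.

y* = 36.9364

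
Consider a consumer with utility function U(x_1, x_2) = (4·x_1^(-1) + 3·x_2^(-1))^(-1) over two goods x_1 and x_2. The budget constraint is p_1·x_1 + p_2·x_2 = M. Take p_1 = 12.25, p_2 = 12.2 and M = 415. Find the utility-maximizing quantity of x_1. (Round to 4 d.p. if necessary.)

x_1* = 18.1722

MRS = MU_x_1/MU_x_2 = (4/3)·(x_2/x_1)^(2). Set equal to p_1/p_2.
Solve for the ratio: x_2/x_1 = [(3/4)·p_1/p_2]^(0.5).
With the ratio pinned down, the budget gives x_1* = M/(p_1 + p_2·(x_2/x_1)) and x_2* = (x_2/x_1)·x_1*.
Numerically x_2/x_1 = 0.867798, so x_1* = 415/(12.25 + 12.2·0.867798) = 18.1722.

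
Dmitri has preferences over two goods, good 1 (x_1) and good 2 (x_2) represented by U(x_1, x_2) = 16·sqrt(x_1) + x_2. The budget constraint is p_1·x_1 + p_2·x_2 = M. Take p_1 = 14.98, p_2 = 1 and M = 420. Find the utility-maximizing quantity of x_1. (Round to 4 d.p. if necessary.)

x_1* = 0.2852

MU_x_1 = 8/√x_1, MU_x_2 = 1. Tangency: 8/√x_1 = p_1/p_2.
Thus x_1* = (8·p_2/p_1)² — independent of M — with the rest of income spent on x_2.
Plugging in: x_1* = (8·1/14.98)² = 0.2852.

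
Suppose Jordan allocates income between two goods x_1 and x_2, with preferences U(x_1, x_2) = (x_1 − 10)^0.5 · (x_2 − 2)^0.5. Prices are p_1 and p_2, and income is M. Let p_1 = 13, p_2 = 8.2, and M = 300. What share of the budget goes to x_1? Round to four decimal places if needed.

MRS = (x_2−2)/(x_1−10). Tangency with p_1/p_2 gives x_2−2 = (p_1/p_2)·(x_1−10).
After buying the subsistence bundle (10, 2), a share 0.5 of the remaining income goes to x_1: x_1* = 10 + 0.5·(M − 10p_1 − 2p_2)/p_1.
Discretionary income = 300 − 10·13 − 2·8.2 = 153.6; x_1* = 10 + 0.5·153.6/13 = 15.9077; x_2* = 2 + 0.5·153.6/8.2 = 11.3659.
Expenditure on x_1: 13·15.9077 = 206.8; share = 0.6893.

share on x_1 = 0.6893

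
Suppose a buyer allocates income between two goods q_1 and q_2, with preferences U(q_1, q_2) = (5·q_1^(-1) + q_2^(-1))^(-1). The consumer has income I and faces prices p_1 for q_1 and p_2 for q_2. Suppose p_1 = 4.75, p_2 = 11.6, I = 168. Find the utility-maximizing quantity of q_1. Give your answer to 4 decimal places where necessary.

MRS = MU_q_1/MU_q_2 = 5·(q_2/q_1)^(2). Set equal to p_1/p_2.
Hence q_2/q_1 = ((1/5)·p_1/p_2)^(1/(2)), i.e. raised to the 0.5 power.
Substitute q_2 = (q_2/q_1)·q_1 into the budget: q_1* = I/(p_1 + p_2·(q_2/q_1)).
Numerically q_2/q_1 = 0.286176, so q_1* = 168/(4.75 + 11.6·0.286176) = 20.8188.

q_1* = 20.8188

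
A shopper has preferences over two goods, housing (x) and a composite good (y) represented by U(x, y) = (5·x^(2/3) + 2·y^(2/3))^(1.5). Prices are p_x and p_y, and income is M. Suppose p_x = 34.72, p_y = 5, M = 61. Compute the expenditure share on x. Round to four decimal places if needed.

MU_x ∝ 5·x^(-1/3), MU_y ∝ 2·y^(-1/3), so MRS = (5/2)·(y/x)^(1/3) = p_x/p_y.
Solve for the ratio: y/x = [(2/5)·p_x/p_y]^(3).
With the ratio pinned down, the budget gives x* = M/(p_x + p_y·(y/x)) and y* = (y/x)·x*.
Numerically y/x = 21.429356, so x* = 61/(34.72 + 5·21.429356) = 0.43 and y* = 21.429356·0.43 = 9.2142.
Expenditure on x: 34.72·0.43 = 14.9289; share = 0.2447.

share on x = 0.2447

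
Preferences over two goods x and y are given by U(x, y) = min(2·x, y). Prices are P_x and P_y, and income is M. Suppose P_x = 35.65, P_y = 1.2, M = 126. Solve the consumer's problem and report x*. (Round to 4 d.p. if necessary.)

With perfect complements, no substitution: consume in ratio x:y = 1:2.
Budget: P_x·x + P_y·2·x = M, so (P_x + 2·P_y)·x = M.
Demand: x*(P_x,P_y,M) = M/(P_x + 2·P_y), y* = 2·M/(P_x + 2·P_y).
Here 35.65 + 2·1.2 = 38.05, giving x* = 3.3114.

x* = 3.3114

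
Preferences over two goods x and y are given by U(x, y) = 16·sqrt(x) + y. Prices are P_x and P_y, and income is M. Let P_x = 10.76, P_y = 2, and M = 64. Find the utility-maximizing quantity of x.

MU_x = 8/√x, MU_y = 1. Tangency: 8/√x = P_x/P_y.
Solve: √x = 8·P_y/P_x, so x*(P_x,P_y) = (8·P_y/P_x)², and y* = (M − P_x·x*)/P_y.
Plugging in: x* = (8·2/10.76)² = 2.2111.

x* = 2.2111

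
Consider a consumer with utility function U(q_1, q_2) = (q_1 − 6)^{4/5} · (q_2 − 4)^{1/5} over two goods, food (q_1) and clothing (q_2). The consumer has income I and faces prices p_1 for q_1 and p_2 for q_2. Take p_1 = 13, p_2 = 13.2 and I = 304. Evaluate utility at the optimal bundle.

V = 8.053

Let q_1' = q_1−6, q_2' = q_2−4. MRS = 4·q_2'/q_1' = p_1/p_2.
Substituting into the budget: q_1* = 6 + 0.8·(I − 6·p_1 − 4·p_2)/p_1, and q_2* = 4 + 0.2·(…)/p_2.
Discretionary income = 304 − 6·13 − 4·13.2 = 173.2; q_1* = 6 + 0.8·173.2/13 = 16.6585; q_2* = 4 + 0.2·173.2/13.2 = 6.6242.
Utility at the optimum: U(16.6585, 6.6242) = 8.053.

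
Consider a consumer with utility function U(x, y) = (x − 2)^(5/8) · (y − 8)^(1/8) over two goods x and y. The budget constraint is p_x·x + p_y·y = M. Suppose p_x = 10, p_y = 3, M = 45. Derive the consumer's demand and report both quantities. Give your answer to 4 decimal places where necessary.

x* = 2.0833, y* = 8.0556

This is Cobb-Douglas in (x−2, y−8): tangency gives 0.625·p_y·(y−8) = 0.125·p_x·(x−2).
Substituting into the budget: x* = 2 + 5/6·(M − 2·p_x − 8·p_y)/p_x, and y* = 8 + 1/6·(…)/p_y.
Discretionary income = 45 − 2·10 − 8·3 = 1; x* = 2 + 5/6·1/10 = 2.0833; y* = 8 + 1/6·1/3 = 8.0556.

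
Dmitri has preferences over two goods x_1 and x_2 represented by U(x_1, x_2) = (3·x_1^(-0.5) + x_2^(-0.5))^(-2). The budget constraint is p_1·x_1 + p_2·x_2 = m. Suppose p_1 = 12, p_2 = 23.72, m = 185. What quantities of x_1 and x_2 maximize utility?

x_1* = 9.6153, x_2* = 2.9349

Substitute x_2 = (x_2/x_1)·x_1 into the budget: x_1* = m/(p_1 + p_2·(x_2/x_1)).
Numerically x_2/x_1 = 0.305232, so x_1* = 185/(12 + 23.72·0.305232) = 9.6153 and x_2* = 0.305232·9.6153 = 2.9349.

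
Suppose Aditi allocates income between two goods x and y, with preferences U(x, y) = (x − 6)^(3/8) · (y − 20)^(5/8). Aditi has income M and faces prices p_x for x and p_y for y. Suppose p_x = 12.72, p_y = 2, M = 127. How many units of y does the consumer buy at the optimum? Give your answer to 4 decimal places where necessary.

Substituting into the budget: x* = 6 + 0.375·(M − 6·p_x − 20·p_y)/p_x, and y* = 20 + 0.625·(…)/p_y.
Discretionary income = 127 − 6·12.72 − 20·2 = 10.68; y* = 20 + 0.625·10.68/2 = 23.3375.

y* = 23.3375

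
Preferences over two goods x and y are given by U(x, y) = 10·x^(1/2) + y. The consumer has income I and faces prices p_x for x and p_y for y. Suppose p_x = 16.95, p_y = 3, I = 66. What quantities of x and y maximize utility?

Utility is quasi-linear in y; the FOC for x is 5/√x = p_x/p_y.
Thus x* = (5·p_y/p_x)² — independent of I — with the rest of income spent on y.
Plugging in: x* = (5·3/16.95)² = 0.7831, y* = 17.5752.

x* = 0.7831, y* = 17.5752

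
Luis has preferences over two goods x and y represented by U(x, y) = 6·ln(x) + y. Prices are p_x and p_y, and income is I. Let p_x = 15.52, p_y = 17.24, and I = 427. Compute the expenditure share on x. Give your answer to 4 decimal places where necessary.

So x*(p_x,p_y) = 6·p_y/p_x, independent of income; and y* = (I − 6·p_y)/p_y.
At the given prices: x* = 6·17.24/15.52 = 6.6649, and y* = 18.768.
Expenditure on x: 15.52·6.6649 = 103.44; share = 0.2422.

share on x = 0.2422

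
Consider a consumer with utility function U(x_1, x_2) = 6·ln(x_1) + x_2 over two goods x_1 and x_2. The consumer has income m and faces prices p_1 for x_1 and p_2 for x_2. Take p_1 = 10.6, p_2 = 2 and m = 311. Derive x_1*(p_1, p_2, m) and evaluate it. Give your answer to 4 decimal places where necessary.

So x_1*(p_1,p_2) = 6·p_2/p_1, independent of income; and x_2* = (m − 6·p_2)/p_2.
At the given prices: x_1* = 6·2/10.6 = 1.1321.

x_1* = 1.1321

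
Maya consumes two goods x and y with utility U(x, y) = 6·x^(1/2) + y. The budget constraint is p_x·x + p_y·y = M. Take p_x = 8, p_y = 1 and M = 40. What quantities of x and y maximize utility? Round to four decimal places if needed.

Set MRS = p_x/p_y: 3·x^(−1/2) = p_x/p_y.
Solve: √x = 3·p_y/p_x, so x*(p_x,p_y) = (3·p_y/p_x)², and y* = (M − p_x·x*)/p_y.
Plugging in: x* = (3·1/8)² = 0.1406, y* = 38.875.

x* = 0.1406, y* = 38.875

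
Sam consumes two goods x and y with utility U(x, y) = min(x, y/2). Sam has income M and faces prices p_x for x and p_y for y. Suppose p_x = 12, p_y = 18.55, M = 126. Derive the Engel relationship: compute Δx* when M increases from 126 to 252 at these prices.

Here 12 + 2·18.55 = 49.1, giving x* = 2.5662.
At M' = 252: x* = 5.1324. Change: 5.1324 − 2.5662 = 2.5662.

Δx* = 2.5662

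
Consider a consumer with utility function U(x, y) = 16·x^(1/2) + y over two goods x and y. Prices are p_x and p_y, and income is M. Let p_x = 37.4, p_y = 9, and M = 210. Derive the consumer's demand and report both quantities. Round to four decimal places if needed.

x* = 3.7061, y* = 7.9323

Thus x* = (8·p_y/p_x)² — independent of M — with the rest of income spent on y.
Plugging in: x* = (8·9/37.4)² = 3.7061, y* = 7.9323.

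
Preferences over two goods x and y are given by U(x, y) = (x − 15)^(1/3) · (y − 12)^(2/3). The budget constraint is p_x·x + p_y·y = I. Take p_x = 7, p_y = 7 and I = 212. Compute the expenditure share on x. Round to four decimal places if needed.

Let x' = x−15, y' = y−12. MRS = (1/2)·y'/x' = p_x/p_y.
After buying the subsistence bundle (15, 12), a share 1/3 of the remaining income goes to x: x* = 15 + 1/3·(I − 15p_x − 12p_y)/p_x.
Discretionary income = 212 − 15·7 − 12·7 = 23; x* = 15 + 1/3·23/7 = 16.0952; y* = 12 + 2/3·23/7 = 14.1905.
Expenditure on x: 7·16.0952 = 112.6667; share = 0.5314.

share on x = 0.5314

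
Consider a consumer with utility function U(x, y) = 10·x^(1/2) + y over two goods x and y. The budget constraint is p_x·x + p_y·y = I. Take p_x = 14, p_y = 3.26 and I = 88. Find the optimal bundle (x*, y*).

Set MRS = p_x/p_y: 5·x^(−1/2) = p_x/p_y.
Solve: √x = 5·p_y/p_x, so x*(p_x,p_y) = (5·p_y/p_x)², and y* = (I − p_x·x*)/p_y.
Plugging in: x* = (5·3.26/14)² = 1.3556, y* = 21.1724.

x* = 1.3556, y* = 21.1724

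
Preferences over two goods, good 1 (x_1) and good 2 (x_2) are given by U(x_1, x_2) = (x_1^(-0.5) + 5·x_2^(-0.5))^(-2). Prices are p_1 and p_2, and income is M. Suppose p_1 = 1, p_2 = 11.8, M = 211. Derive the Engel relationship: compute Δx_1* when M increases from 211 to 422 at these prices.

MU_x_1 ∝ x_1^(-1.5), MU_x_2 ∝ 5·x_2^(-1.5), so MRS = (1/5)·(x_2/x_1)^(1.5) = p_1/p_2.
Solve for the ratio: x_2/x_1 = [5·p_1/p_2]^(2/3).
Substitute x_2 = (x_2/x_1)·x_1 into the budget: x_1* = M/(p_1 + p_2·(x_2/x_1)).
Numerically x_2/x_1 = 0.564147, so x_1* = 211/(1 + 11.8·0.564147) = 27.5567.
At M' = 422: x_1* = 55.1135. Change: 55.1135 − 27.5567 = 27.5567.

Δx_1* = 27.5567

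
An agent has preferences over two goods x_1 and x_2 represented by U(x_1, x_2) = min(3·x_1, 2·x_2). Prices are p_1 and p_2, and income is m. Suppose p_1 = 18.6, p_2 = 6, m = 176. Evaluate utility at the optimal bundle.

V = 19.1304

Here 2·18.6 + 3·6 = 55.2, giving x_1* = 6.3768 and x_2* = 9.5652.
Utility at the optimum: U(6.3768, 9.5652) = 19.1304.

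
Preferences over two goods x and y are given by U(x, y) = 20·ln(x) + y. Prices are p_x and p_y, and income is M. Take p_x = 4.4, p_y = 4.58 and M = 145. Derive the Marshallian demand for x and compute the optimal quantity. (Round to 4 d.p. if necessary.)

MU_x = 20/x, MU_y = 1. Tangency: 20/x = p_x/p_y.
So x*(p_x,p_y) = 20·p_y/p_x, independent of income; and y* = (M − 20·p_y)/p_y.
At the given prices: x* = 20·4.58/4.4 = 20.8182.

x* = 20.8182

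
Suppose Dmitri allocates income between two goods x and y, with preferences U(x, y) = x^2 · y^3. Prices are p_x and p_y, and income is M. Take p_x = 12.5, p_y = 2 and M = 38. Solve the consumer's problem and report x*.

x* = 1.216

The MRS is (2/3)·y/x. Set MRS = p_x/p_y.
So 2·p_y·y = 3·p_x·x; combined with the budget, a share 0.4 of income goes to x.
Demand: x*(p_x,p_y,M) = 0.4·M/p_x and y* = 0.6·M/p_y.
At p_x=12.5, p_y=2, M=38: x* = 0.4·38/12.5 = 1.216.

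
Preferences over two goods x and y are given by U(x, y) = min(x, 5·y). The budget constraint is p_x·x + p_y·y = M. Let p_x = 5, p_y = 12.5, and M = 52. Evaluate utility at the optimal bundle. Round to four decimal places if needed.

Here 5·5 + 12.5 = 37.5, giving x* = 6.9333 and y* = 1.3867.
Utility at the optimum: U(6.9333, 1.3867) = 6.9333.

V = 6.9333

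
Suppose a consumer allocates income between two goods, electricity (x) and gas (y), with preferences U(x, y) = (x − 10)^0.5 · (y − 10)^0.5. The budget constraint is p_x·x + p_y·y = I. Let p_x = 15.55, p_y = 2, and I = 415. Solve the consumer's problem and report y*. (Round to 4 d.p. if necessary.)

Let x' = x−10, y' = y−10. MRS = y'/x' = p_x/p_y.
Substituting into the budget: x* = 10 + 0.5·(I − 10·p_x − 10·p_y)/p_x, and y* = 10 + 0.5·(…)/p_y.
Discretionary income = 415 − 10·15.55 − 10·2 = 239.5; y* = 10 + 0.5·239.5/2 = 69.875.

y* = 69.875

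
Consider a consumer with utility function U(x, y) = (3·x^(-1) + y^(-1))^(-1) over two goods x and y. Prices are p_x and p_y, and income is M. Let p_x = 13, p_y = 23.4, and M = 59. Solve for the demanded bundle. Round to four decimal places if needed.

x* = 2.5575, y* = 1.1006

MRS = MU_x/MU_y = 3·(y/x)^(2). Set equal to p_x/p_y.
Hence y/x = ((1/3)·p_x/p_y)^(1/(2)), i.e. raised to the 0.5 power.
Substitute y = (y/x)·x into the budget: x* = M/(p_x + p_y·(y/x)).
Numerically y/x = 0.430331, so x* = 59/(13 + 23.4·0.430331) = 2.5575 and y* = 0.430331·2.5575 = 1.1006.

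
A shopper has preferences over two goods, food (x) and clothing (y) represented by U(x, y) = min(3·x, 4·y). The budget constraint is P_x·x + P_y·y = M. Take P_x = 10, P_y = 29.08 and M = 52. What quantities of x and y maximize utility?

x* = 1.6347, y* = 1.226

Leontief preferences: the optimum is at the kink where x/4 = y/3, i.e. y = (3/4)·x.
Budget: P_x·x + P_y·(3/4)·x = M, so (4·P_x + 3·P_y)·x = 4·M.
Demand: x*(P_x,P_y,M) = 4·M/(4·P_x + 3·P_y), y* = 3·M/(4·P_x + 3·P_y).
Here 4·10 + 3·29.08 = 127.24, giving x* = 1.6347 and y* = 1.226.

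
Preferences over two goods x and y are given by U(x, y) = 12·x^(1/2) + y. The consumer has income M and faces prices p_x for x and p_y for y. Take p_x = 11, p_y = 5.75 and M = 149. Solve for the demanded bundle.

Set MRS = p_x/p_y: 6·x^(−1/2) = p_x/p_y.
Thus x* = (6·p_y/p_x)² — independent of M — with the rest of income spent on y.
Plugging in: x* = (6·5.75/11)² = 9.8368, y* = 7.0949.

x* = 9.8368, y* = 7.0949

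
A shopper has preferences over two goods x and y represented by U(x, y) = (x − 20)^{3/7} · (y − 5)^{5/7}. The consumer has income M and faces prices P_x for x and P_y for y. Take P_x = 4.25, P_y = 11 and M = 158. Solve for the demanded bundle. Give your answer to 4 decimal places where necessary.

MRS = (3/5)·(y−5)/(x−20). Tangency with P_x/P_y gives y−5 = (5/3)·(P_x/P_y)·(x−20).
Substituting into the budget: x* = 20 + 0.375·(M − 20·P_x − 5·P_y)/P_x, and y* = 5 + 0.625·(…)/P_y.
Discretionary income = 158 − 20·4.25 − 5·11 = 18; x* = 20 + 0.375·18/4.25 = 21.5882; y* = 5 + 0.625·18/11 = 6.0227.

x* = 21.5882, y* = 6.0227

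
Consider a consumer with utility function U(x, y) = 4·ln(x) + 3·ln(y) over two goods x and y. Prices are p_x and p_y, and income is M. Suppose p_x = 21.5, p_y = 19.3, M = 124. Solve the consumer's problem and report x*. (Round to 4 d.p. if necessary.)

Tangency: MRS = (4/3)·y/x = p_x/p_y.
Rearranging, p_y·y = (3/4)·p_x·x. Substituting into the budget gives p_x·x·(1 + (3/4)) = M.
Demand: x*(p_x,p_y,M) = 4/7·M/p_x and y* = 3/7·M/p_y.
At p_x=21.5, p_y=19.3, M=124: x* = 4/7·124/21.5 = 3.2957.

x* = 3.2957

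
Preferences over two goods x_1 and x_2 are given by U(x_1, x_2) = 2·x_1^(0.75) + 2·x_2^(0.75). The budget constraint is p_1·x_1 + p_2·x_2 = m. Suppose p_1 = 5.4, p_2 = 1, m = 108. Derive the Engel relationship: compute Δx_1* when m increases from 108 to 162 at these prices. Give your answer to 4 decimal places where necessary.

Δx_1* = 0.0631

MRS = MU_x_1/MU_x_2 = (x_2/x_1)^(0.25). Set equal to p_1/p_2.
Hence x_2/x_1 = (p_1/p_2)^(1/(0.25)), i.e. raised to the 4 power.
Substitute x_2 = (x_2/x_1)·x_1 into the budget: x_1* = m/(p_1 + p_2·(x_2/x_1)).
Numerically x_2/x_1 = 850.3056, so x_1* = 108/(5.4 + 1·850.3056) = 0.1262.
At m' = 162: x_1* = 0.1893. Change: 0.1893 − 0.1262 = 0.0631.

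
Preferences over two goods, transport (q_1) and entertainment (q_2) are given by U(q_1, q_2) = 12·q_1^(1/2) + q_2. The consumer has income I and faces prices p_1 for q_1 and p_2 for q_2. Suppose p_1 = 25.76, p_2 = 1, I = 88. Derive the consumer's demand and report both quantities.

q_1* = 0.0543, q_2* = 86.6025

MU_q_1 = 6/√q_1, MU_q_2 = 1. Tangency: 6/√q_1 = p_1/p_2.
Solve: √q_1 = 6·p_2/p_1, so q_1*(p_1,p_2) = (6·p_2/p_1)², and q_2* = (I − p_1·q_1*)/p_2.
Plugging in: q_1* = (6·1/25.76)² = 0.0543, q_2* = 86.6025.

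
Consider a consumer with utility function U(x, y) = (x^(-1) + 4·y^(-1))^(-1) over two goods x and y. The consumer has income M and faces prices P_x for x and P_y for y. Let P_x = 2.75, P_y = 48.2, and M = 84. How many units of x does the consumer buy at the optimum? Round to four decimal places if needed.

x* = 3.2588

With the ratio pinned down, the budget gives x* = M/(P_x + P_y·(y/x)) and y* = (y/x)·x*.
Numerically y/x = 0.477719, so x* = 84/(2.75 + 48.2·0.477719) = 3.2588.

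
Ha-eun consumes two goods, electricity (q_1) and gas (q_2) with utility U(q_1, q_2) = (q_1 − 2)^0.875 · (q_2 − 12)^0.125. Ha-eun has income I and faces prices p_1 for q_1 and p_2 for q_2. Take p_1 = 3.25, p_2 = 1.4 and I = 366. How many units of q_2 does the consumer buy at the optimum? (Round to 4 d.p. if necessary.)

q_2* = 42.5982

After buying the subsistence bundle (2, 12), a share 0.875 of the remaining income goes to q_1: q_1* = 2 + 0.875·(I − 2p_1 − 12p_2)/p_1.
Discretionary income = 366 − 2·3.25 − 12·1.4 = 342.7; q_2* = 12 + 0.125·342.7/1.4 = 42.5982.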